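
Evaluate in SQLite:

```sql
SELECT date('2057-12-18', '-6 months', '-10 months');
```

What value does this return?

Adding -6 months to 2057-12-18 gives 2057-06-18.
Adding -10 months to 2057-06-18 gives 2056-08-18.

2056-08-18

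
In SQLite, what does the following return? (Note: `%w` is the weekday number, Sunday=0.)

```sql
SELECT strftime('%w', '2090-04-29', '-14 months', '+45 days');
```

First apply '-14 months', '+45 days': 2090-04-29 → 2089-04-15.
2089-04-15 is a Friday; with Sunday=0 that is 5.

5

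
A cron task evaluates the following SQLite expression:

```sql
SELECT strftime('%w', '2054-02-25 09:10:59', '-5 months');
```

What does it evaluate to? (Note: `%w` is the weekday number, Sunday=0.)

4

First apply '-5 months': 2054-02-25 09:10:59 → 2053-09-25 09:10:59.
2053-09-25 is a Thursday; with Sunday=0 that is 4.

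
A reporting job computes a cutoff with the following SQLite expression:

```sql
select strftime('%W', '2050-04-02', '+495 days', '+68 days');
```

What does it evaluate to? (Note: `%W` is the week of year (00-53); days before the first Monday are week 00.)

42

First apply '+495 days', '+68 days': 2050-04-02 → 2051-10-17.
2051-10-17 is a Tuesday. SQLite's %W counts Mondays since the year started; the result is 42.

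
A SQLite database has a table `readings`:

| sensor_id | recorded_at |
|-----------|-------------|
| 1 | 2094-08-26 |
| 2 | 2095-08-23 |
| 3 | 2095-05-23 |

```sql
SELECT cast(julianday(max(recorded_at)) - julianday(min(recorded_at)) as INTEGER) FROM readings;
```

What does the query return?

MIN = 2094-08-26, MAX = 2095-08-23.
5 days remain in August 2094 after the 26th (31 − 26).
Full months from September 2094 through July 2095 contribute their day counts.
Then 23 days into August 2095.
Total: 5 + 30 + 31 + 30 + 31 + 31 + 28 + 31 + 30 + 31 + 30 + 31 + 23 = 362.

362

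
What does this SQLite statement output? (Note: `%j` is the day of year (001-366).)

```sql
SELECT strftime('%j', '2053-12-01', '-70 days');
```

265

First apply '-70 days': 2053-12-01 → 2053-09-22.
Day-of-year for 2053-09-22: days since 2053-01-01 inclusive = 265, zero-padded to 265.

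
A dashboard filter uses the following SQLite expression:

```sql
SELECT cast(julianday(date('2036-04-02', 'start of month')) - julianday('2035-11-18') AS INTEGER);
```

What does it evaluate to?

135

`start of month` rewinds 2036-04-02 to 2036-04-01.
12 days remain in November 2035 after the 18th (30 − 18).
December 2035: 31 days.
January 2036: 31 days.
February 2036: 29 days (leap year).
March 2036: 31 days.
Then 1 day into April 2036.
Total: 12 + 31 + 31 + 29 + 31 + 1 = 135.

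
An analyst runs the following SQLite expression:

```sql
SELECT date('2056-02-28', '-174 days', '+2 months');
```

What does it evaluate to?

Applying '-174 days' to 2056-02-28: counting 174 days back gives 2055-09-07.
Adding +2 months to 2055-09-07 gives 2055-11-07.

2055-11-07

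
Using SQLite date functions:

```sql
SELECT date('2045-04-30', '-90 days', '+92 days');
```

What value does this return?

2045-05-02

Applying '-90 days' to 2045-04-30: counting 90 days back gives 2045-01-30.
Applying '+92 days' to 2045-01-30: counting 92 days forward gives 2045-05-02.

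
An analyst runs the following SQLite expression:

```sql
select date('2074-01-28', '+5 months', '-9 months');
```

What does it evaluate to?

2073-09-28

Adding +5 months to 2074-01-28 gives 2074-06-28.
Adding -9 months to 2074-06-28 gives 2073-09-28.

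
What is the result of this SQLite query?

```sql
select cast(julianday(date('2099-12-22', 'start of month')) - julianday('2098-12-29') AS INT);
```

`start of month` rewinds 2099-12-22 to 2099-12-01.
2 days remain in December 2098 after the 29th (31 − 29).
Full months from January 2099 through November 2099 contribute their day counts.
Then 1 day into December 2099.
Total: 2 + 31 + 28 + 31 + 30 + 31 + 30 + 31 + 31 + 30 + 31 + 30 + 1 = 337.

337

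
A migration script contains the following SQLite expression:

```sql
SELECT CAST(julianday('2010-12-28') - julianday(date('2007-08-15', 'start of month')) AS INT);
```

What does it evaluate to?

1245

`start of month` rewinds 2007-08-15 to 2007-08-01.
30 days remain in August 2007 after the 1st (31 − 1).
Full months from September 2007 through November 2010 contribute their day counts.
Then 28 days into December 2010.
Total: 30 + 30 + 31 + 30 + 31 + 31 + 29 + 31 + 30 + 31 + 30 + 31 + 31 + 30 + 31 + 30 + 31 + 31 + 28 + 31 + 30 + 31 + 30 + 31 + 31 + 30 + 31 + 30 + 31 + 31 + 28 + 31 + 30 + 31 + 30 + 31 + 31 + 30 + 31 + 30 + 28 = 1245.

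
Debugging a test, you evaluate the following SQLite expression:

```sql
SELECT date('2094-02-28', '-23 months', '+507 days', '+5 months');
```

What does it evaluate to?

Adding -23 months to 2094-02-28 gives 2092-03-28.
Applying '+507 days' to 2092-03-28: counting 507 days forward gives 2093-08-17.
Adding +5 months to 2093-08-17 gives 2094-01-17.

2094-01-17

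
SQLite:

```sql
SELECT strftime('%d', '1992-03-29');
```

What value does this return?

29

`%d` extracts the 2-digit day of month: 29.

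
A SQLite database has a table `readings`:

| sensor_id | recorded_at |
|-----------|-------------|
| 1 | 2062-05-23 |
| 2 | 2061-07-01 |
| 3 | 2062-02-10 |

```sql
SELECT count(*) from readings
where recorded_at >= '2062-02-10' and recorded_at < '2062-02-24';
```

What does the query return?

1

Rows in [2062-02-10, 2062-02-24): 2062-02-10 → 1 row.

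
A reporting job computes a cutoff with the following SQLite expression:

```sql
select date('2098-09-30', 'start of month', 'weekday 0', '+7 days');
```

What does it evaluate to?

2098-09-14

`start of month` rewinds 2098-09-30 to 2098-09-01.
`weekday 0` advances to the next Sunday; 2098-09-01 is a Monday, so it moves forward to 2098-09-07.
Advancing 7 more days within September lands on 2098-09-14.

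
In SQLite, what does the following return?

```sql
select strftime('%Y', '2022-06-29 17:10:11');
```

`%Y` extracts the 4-digit year: 2022.

2022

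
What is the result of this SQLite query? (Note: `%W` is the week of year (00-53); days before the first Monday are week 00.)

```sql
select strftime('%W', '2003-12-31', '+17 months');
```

22

First apply '+17 months': 2003-12-31 → 2005-05-31.
2005-05-31 is a Tuesday. SQLite's %W counts Mondays since the year started; the result is 22.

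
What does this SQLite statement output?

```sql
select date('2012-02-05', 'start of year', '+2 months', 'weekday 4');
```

`start of year` rewinds 2012-02-05 to 2012-01-01.
Adding +2 months to 2012-01-01 gives 2012-03-01.
`weekday 4` advances to the next Thursday; 2012-03-01 is already a Thursday, so it stays at 2012-03-01.

2012-03-01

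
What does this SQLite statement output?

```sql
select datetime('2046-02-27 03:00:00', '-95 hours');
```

-95 hours from 2046-02-27 03:00:00 is 2046-02-23 04:00:00 (crosses midnight).

2046-02-23 04:00:00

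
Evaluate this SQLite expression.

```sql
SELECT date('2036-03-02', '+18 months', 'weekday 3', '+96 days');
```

2037-12-07

Adding +18 months to 2036-03-02 gives 2037-09-02.
`weekday 3` advances to the next Wednesday; 2037-09-02 is already a Wednesday, so it stays at 2037-09-02.
Applying '+96 days' to 2037-09-02: counting 96 days forward gives 2037-12-07.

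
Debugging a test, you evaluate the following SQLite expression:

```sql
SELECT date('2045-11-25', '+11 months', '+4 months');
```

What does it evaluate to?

2047-02-25

Adding +11 months to 2045-11-25 gives 2046-10-25.
Adding +4 months to 2046-10-25 gives 2047-02-25.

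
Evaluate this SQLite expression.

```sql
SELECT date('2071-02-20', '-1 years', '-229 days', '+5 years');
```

2074-07-06

Adding -1 year to 2071-02-20 gives 2070-02-20.
Applying '-229 days' to 2070-02-20: counting 229 days back gives 2069-07-06.
Adding +5 years to 2069-07-06 gives 2074-07-06.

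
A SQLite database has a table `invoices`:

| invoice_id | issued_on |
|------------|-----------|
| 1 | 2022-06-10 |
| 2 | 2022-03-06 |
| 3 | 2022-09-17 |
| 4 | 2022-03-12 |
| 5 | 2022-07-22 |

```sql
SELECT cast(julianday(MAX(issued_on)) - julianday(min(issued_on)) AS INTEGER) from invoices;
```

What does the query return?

MIN = 2022-03-06, MAX = 2022-09-17.
25 days remain in March 2022 after the 6th (31 − 6).
April 2022: 30 days.
May 2022: 31 days.
June 2022: 30 days.
July 2022: 31 days.
August 2022: 31 days.
Then 17 days into September 2022.
Total: 25 + 30 + 31 + 30 + 31 + 31 + 17 = 195.

195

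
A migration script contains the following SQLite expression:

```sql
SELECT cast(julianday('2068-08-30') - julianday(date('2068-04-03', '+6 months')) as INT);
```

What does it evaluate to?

Adding +6 months to 2068-04-03 gives 2068-10-03.
1 day remains in August 2068 after the 30th (31 − 30).
September 2068: 30 days.
Then 3 days into October 2068.
Total: 1 + 30 + 3 = 34.
The subtraction is earlier − later, so the result is −34 → -34.

-34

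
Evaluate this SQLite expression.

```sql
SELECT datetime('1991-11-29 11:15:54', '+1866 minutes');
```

1991-11-30 18:21:54

1866 minutes = 31h 6m; +1866 minutes from 1991-11-29 11:15:54 is 1991-11-30 18:21:54 (crosses midnight).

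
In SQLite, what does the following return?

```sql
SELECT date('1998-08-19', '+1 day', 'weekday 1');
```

1998-08-24

Advancing 1 more day within August lands on 1998-08-20.
`weekday 1` advances to the next Monday; 1998-08-20 is a Thursday, so it moves forward to 1998-08-24.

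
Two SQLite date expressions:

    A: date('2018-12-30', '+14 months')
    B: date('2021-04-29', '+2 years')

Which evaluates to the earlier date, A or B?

A

A = 2020-03-01.
B = 2023-04-29.
A is earlier.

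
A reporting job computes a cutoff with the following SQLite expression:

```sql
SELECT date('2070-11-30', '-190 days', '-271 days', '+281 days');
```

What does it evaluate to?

2070-06-03

Applying '-190 days' to 2070-11-30: counting 190 days back gives 2070-05-24.
Applying '-271 days' to 2070-05-24: counting 271 days back gives 2069-08-26.
Applying '+281 days' to 2069-08-26: counting 281 days forward gives 2070-06-03.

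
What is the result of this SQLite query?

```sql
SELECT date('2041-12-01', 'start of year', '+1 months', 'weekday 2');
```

2041-02-05

`start of year` rewinds 2041-12-01 to 2041-01-01.
Adding +1 month to 2041-01-01 gives 2041-02-01.
`weekday 2` advances to the next Tuesday; 2041-02-01 is a Friday, so it moves forward to 2041-02-05.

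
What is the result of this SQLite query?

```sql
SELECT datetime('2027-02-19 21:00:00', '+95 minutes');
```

2027-02-19 22:35:00

95 minutes = 1h 35m; +95 minutes from 2027-02-19 21:00:00 is 2027-02-19 22:35:00.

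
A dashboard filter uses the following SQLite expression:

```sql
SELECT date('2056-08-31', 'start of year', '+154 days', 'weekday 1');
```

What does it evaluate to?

2056-06-05

`start of year` rewinds 2056-08-31 to 2056-01-01.
Applying '+154 days' to 2056-01-01: counting 154 days forward gives 2056-06-03.
`weekday 1` advances to the next Monday; 2056-06-03 is a Saturday, so it moves forward to 2056-06-05.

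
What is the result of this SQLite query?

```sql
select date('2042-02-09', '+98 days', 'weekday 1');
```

Applying '+98 days' to 2042-02-09: counting 98 days forward gives 2042-05-18.
`weekday 1` advances to the next Monday; 2042-05-18 is a Sunday, so it moves forward to 2042-05-19.

2042-05-19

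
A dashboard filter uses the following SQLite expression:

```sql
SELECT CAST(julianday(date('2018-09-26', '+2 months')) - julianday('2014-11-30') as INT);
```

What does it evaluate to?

Adding +2 months to 2018-09-26 gives 2018-11-26.
0 days remain in November 2014 after the 30th (30 − 30).
Full months from December 2014 through October 2018 contribute their day counts.
Then 26 days into November 2018.
Total: 0 + 31 + 31 + 28 + 31 + 30 + 31 + 30 + 31 + 31 + 30 + 31 + 30 + 31 + 31 + 29 + 31 + 30 + 31 + 30 + 31 + 31 + 30 + 31 + 30 + 31 + 31 + 28 + 31 + 30 + 31 + 30 + 31 + 31 + 30 + 31 + 30 + 31 + 31 + 28 + 31 + 30 + 31 + 30 + 31 + 31 + 30 + 31 + 26 = 1457.

1457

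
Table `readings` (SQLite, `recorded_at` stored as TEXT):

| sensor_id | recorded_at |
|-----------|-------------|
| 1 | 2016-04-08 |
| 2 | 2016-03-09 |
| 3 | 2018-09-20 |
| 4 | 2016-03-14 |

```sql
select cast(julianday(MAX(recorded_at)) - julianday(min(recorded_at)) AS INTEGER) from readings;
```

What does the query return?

MIN = 2016-03-09, MAX = 2018-09-20.
22 days remain in March 2016 after the 9th (31 − 9).
Full months from April 2016 through August 2018 contribute their day counts.
Then 20 days into September 2018.
Total: 22 + 30 + 31 + 30 + 31 + 31 + 30 + 31 + 30 + 31 + 31 + 28 + 31 + 30 + 31 + 30 + 31 + 31 + 30 + 31 + 30 + 31 + 31 + 28 + 31 + 30 + 31 + 30 + 31 + 31 + 20 = 925.

925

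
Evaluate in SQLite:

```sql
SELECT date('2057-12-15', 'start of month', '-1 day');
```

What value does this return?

`start of month` rewinds 2057-12-15 to 2057-12-01.
Going back 1 day from 2057-12-01 reaches 2057-11-30 (last day of November, 30 days).

2057-11-30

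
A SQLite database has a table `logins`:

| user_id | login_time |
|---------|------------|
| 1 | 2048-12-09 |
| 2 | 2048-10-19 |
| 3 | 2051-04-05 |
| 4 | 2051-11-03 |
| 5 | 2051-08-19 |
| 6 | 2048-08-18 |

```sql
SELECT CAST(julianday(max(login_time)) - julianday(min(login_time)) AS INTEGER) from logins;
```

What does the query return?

MIN = 2048-08-18, MAX = 2051-11-03.
13 days remain in August 2048 after the 18th (31 − 18).
Full months from September 2048 through October 2051 contribute their day counts.
Then 3 days into November 2051.
Total: 13 + 30 + 31 + 30 + 31 + 31 + 28 + 31 + 30 + 31 + 30 + 31 + 31 + 30 + 31 + 30 + 31 + 31 + 28 + 31 + 30 + 31 + 30 + 31 + 31 + 30 + 31 + 30 + 31 + 31 + 28 + 31 + 30 + 31 + 30 + 31 + 31 + 30 + 31 + 3 = 1172.

1172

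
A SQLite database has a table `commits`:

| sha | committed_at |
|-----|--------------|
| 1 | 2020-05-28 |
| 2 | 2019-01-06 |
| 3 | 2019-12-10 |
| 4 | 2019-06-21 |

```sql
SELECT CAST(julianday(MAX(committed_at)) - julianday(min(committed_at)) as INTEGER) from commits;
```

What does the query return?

508

MIN = 2019-01-06, MAX = 2020-05-28.
25 days remain in January 2019 after the 6th (31 − 6).
Full months from February 2019 through April 2020 contribute their day counts.
Then 28 days into May 2020.
Total: 25 + 28 + 31 + 30 + 31 + 30 + 31 + 31 + 30 + 31 + 30 + 31 + 31 + 29 + 31 + 30 + 28 = 508.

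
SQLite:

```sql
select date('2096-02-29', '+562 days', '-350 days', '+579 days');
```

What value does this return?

Applying '+562 days' to 2096-02-29: counting 562 days forward gives 2097-09-13.
Applying '-350 days' to 2097-09-13: counting 350 days back gives 2096-09-28.
Applying '+579 days' to 2096-09-28: counting 579 days forward gives 2098-04-30.

2098-04-30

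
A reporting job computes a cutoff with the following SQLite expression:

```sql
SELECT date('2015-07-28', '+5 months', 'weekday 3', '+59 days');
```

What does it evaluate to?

Adding +5 months to 2015-07-28 gives 2015-12-28.
`weekday 3` advances to the next Wednesday; 2015-12-28 is a Monday, so it moves forward to 2015-12-30.
Applying '+59 days' to 2015-12-30: counting 59 days forward gives 2016-02-27.

2016-02-27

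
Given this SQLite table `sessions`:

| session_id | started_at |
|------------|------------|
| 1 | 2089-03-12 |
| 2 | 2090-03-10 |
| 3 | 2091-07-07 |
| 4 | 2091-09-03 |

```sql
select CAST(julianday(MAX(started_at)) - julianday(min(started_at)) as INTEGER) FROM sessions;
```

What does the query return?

MIN = 2089-03-12, MAX = 2091-09-03.
19 days remain in March 2089 after the 12th (31 − 12).
Full months from April 2089 through August 2091 contribute their day counts.
Then 3 days into September 2091.
Total: 19 + 30 + 31 + 30 + 31 + 31 + 30 + 31 + 30 + 31 + 31 + 28 + 31 + 30 + 31 + 30 + 31 + 31 + 30 + 31 + 30 + 31 + 31 + 28 + 31 + 30 + 31 + 30 + 31 + 31 + 3 = 905.

905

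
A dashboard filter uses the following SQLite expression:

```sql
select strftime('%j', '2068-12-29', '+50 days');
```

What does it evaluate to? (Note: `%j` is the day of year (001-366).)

First apply '+50 days': 2068-12-29 → 2069-02-17.
Day-of-year for 2069-02-17: days since 2069-01-01 inclusive = 48, zero-padded to 048.

048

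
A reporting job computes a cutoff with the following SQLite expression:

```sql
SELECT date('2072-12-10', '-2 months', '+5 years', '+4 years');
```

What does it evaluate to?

Adding -2 months to 2072-12-10 gives 2072-10-10.
Adding +5 years to 2072-10-10 gives 2077-10-10.
Adding +4 years to 2077-10-10 gives 2081-10-10.

2081-10-10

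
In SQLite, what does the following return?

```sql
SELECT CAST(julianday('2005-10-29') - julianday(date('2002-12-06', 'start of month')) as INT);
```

1063

`start of month` rewinds 2002-12-06 to 2002-12-01.
30 days remain in December 2002 after the 1st (31 − 1).
Full months from January 2003 through September 2005 contribute their day counts.
Then 29 days into October 2005.
Total: 30 + 31 + 28 + 31 + 30 + 31 + 30 + 31 + 31 + 30 + 31 + 30 + 31 + 31 + 29 + 31 + 30 + 31 + 30 + 31 + 31 + 30 + 31 + 30 + 31 + 31 + 28 + 31 + 30 + 31 + 30 + 31 + 31 + 30 + 29 = 1063.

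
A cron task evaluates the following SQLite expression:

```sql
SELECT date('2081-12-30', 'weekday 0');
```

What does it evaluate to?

`weekday 0` advances to the next Sunday; 2081-12-30 is a Tuesday, so it moves forward to 2082-01-04.

2082-01-04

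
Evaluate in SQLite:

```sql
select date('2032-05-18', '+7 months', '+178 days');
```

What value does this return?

2033-06-14

Adding +7 months to 2032-05-18 gives 2032-12-18.
Applying '+178 days' to 2032-12-18: counting 178 days forward gives 2033-06-14.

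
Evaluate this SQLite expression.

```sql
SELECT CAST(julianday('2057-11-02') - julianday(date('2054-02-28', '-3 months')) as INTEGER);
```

Adding -3 months to 2054-02-28 gives 2053-11-28.
2 days remain in November 2053 after the 28th (30 − 28).
Full months from December 2053 through October 2057 contribute their day counts.
Then 2 days into November 2057.
Total: 2 + 31 + 31 + 28 + 31 + 30 + 31 + 30 + 31 + 31 + 30 + 31 + 30 + 31 + 31 + 28 + 31 + 30 + 31 + 30 + 31 + 31 + 30 + 31 + 30 + 31 + 31 + 29 + 31 + 30 + 31 + 30 + 31 + 31 + 30 + 31 + 30 + 31 + 31 + 28 + 31 + 30 + 31 + 30 + 31 + 31 + 30 + 31 + 2 = 1435.

1435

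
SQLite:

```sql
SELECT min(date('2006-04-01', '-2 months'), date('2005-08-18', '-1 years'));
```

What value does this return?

2004-08-18

date('2006-04-01', '-2 months') → 2006-02-01.
date('2005-08-18', '-1 years') → 2004-08-18.
Earlier of the two is 2004-08-18.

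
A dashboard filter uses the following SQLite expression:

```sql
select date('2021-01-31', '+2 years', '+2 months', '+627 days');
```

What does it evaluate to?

Adding +2 years to 2021-01-31 gives 2023-01-31.
Adding +2 months to 2023-01-31 gives 2023-03-31.
Applying '+627 days' to 2023-03-31: counting 627 days forward gives 2024-12-17.

2024-12-17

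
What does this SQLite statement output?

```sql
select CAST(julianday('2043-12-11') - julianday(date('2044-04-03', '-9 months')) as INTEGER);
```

Adding -9 months to 2044-04-03 gives 2043-07-03.
28 days remain in July 2043 after the 3rd (31 − 3).
August 2043: 31 days.
September 2043: 30 days.
October 2043: 31 days.
November 2043: 30 days.
Then 11 days into December 2043.
Total: 28 + 31 + 30 + 31 + 30 + 11 = 161.

161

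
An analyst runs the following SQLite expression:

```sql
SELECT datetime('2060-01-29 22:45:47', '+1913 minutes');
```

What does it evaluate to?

2060-01-31 06:38:47

1913 minutes = 31h 53m; +1913 minutes from 2060-01-29 22:45:47 is 2060-01-31 06:38:47 (crosses midnight).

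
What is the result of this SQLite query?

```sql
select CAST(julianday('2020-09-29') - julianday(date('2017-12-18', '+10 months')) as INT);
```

712

Adding +10 months to 2017-12-18 gives 2018-10-18.
13 days remain in October 2018 after the 18th (31 − 18).
Full months from November 2018 through August 2020 contribute their day counts.
Then 29 days into September 2020.
Total: 13 + 30 + 31 + 31 + 28 + 31 + 30 + 31 + 30 + 31 + 31 + 30 + 31 + 30 + 31 + 31 + 29 + 31 + 30 + 31 + 30 + 31 + 31 + 29 = 712.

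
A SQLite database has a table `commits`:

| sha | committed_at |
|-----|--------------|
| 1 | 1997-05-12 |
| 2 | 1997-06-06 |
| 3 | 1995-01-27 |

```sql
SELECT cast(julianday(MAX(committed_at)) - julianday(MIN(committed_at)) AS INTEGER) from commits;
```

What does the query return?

861

MIN = 1995-01-27, MAX = 1997-06-06.
4 days remain in January 1995 after the 27th (31 − 27).
Full months from February 1995 through May 1997 contribute their day counts.
Then 6 days into June 1997.
Total: 4 + 28 + 31 + 30 + 31 + 30 + 31 + 31 + 30 + 31 + 30 + 31 + 31 + 29 + 31 + 30 + 31 + 30 + 31 + 31 + 30 + 31 + 30 + 31 + 31 + 28 + 31 + 30 + 31 + 6 = 861.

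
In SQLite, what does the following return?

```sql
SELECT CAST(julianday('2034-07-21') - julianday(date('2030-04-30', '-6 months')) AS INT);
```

1725

Adding -6 months to 2030-04-30 gives 2029-10-30.
1 day remains in October 2029 after the 30th (31 − 30).
Full months from November 2029 through June 2034 contribute their day counts.
Then 21 days into July 2034.
Total: 1 + 30 + 31 + 31 + 28 + 31 + 30 + 31 + 30 + 31 + 31 + 30 + 31 + 30 + 31 + 31 + 28 + 31 + 30 + 31 + 30 + 31 + 31 + 30 + 31 + 30 + 31 + 31 + 29 + 31 + 30 + 31 + 30 + 31 + 31 + 30 + 31 + 30 + 31 + 31 + 28 + 31 + 30 + 31 + 30 + 31 + 31 + 30 + 31 + 30 + 31 + 31 + 28 + 31 + 30 + 31 + 30 + 21 = 1725.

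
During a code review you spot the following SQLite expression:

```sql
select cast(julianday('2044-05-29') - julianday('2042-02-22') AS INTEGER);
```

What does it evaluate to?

6 days remain in February 2042 after the 22nd (28 − 22).
Full months from March 2042 through April 2044 contribute their day counts.
Then 29 days into May 2044.
Total: 6 + 31 + 30 + 31 + 30 + 31 + 31 + 30 + 31 + 30 + 31 + 31 + 28 + 31 + 30 + 31 + 30 + 31 + 31 + 30 + 31 + 30 + 31 + 31 + 29 + 31 + 30 + 29 = 827.

827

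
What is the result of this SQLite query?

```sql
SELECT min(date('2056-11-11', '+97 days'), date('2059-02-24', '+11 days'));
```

date('2056-11-11', '+97 days') → 2057-02-16.
date('2059-02-24', '+11 days') → 2059-03-07.
Earlier of the two is 2057-02-16.

2057-02-16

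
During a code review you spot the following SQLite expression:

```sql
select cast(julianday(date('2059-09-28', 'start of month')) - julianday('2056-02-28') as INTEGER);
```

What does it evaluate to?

`start of month` rewinds 2059-09-28 to 2059-09-01.
1 day remains in February 2056 after the 28th (29 − 28).
Full months from March 2056 through August 2059 contribute their day counts.
Then 1 day into September 2059.
Total: 1 + 31 + 30 + 31 + 30 + 31 + 31 + 30 + 31 + 30 + 31 + 31 + 28 + 31 + 30 + 31 + 30 + 31 + 31 + 30 + 31 + 30 + 31 + 31 + 28 + 31 + 30 + 31 + 30 + 31 + 31 + 30 + 31 + 30 + 31 + 31 + 28 + 31 + 30 + 31 + 30 + 31 + 31 + 1 = 1281.

1281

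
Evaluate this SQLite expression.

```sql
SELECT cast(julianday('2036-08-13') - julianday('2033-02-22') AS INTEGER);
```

6 days remain in February 2033 after the 22nd (28 − 22).
Full months from March 2033 through July 2036 contribute their day counts.
Then 13 days into August 2036.
Total: 6 + 31 + 30 + 31 + 30 + 31 + 31 + 30 + 31 + 30 + 31 + 31 + 28 + 31 + 30 + 31 + 30 + 31 + 31 + 30 + 31 + 30 + 31 + 31 + 28 + 31 + 30 + 31 + 30 + 31 + 31 + 30 + 31 + 30 + 31 + 31 + 29 + 31 + 30 + 31 + 30 + 31 + 13 = 1268.

1268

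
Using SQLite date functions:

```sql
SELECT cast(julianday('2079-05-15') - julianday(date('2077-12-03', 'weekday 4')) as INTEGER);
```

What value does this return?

`weekday 4` advances to the next Thursday; 2077-12-03 is a Friday, so it moves forward to 2077-12-09.
22 days remain in December 2077 after the 9th (31 − 9).
Full months from January 2078 through April 2079 contribute their day counts.
Then 15 days into May 2079.
Total: 22 + 31 + 28 + 31 + 30 + 31 + 30 + 31 + 31 + 30 + 31 + 30 + 31 + 31 + 28 + 31 + 30 + 15 = 522.

522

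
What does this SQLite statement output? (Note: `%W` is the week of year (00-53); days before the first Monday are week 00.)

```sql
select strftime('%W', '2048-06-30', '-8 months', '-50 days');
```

36

First apply '-8 months', '-50 days': 2048-06-30 → 2047-09-10.
2047-09-10 is a Tuesday. SQLite's %W counts Mondays since the year started; the result is 36.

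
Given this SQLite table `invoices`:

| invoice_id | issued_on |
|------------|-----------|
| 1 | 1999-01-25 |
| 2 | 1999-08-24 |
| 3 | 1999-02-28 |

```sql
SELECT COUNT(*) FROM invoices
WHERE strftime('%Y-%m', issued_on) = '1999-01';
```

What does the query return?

Rows with year-month 1999-01: 1999-01-25 → 1.

1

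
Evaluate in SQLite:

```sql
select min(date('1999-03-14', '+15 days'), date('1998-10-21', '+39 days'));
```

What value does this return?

date('1999-03-14', '+15 days') → 1999-03-29.
date('1998-10-21', '+39 days') → 1998-11-29.
Earlier of the two is 1998-11-29.

1998-11-29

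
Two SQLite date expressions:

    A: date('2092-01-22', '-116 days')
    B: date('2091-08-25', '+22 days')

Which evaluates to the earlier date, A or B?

A = 2091-09-28.
B = 2091-09-16.
B is earlier.

B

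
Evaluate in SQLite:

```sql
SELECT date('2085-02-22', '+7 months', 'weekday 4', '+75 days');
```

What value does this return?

Adding +7 months to 2085-02-22 gives 2085-09-22.
`weekday 4` advances to the next Thursday; 2085-09-22 is a Saturday, so it moves forward to 2085-09-27.
Applying '+75 days' to 2085-09-27: counting 75 days forward gives 2085-12-11.

2085-12-11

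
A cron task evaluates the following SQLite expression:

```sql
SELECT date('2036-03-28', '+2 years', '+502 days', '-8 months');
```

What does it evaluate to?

Adding +2 years to 2036-03-28 gives 2038-03-28.
Applying '+502 days' to 2038-03-28: counting 502 days forward gives 2039-08-12.
Adding -8 months to 2039-08-12 gives 2038-12-12.

2038-12-12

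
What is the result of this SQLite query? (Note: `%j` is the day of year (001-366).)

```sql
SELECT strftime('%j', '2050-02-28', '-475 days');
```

First apply '-475 days': 2050-02-28 → 2048-11-10.
Day-of-year for 2048-11-10: days since 2048-01-01 inclusive = 315, zero-padded to 315.

315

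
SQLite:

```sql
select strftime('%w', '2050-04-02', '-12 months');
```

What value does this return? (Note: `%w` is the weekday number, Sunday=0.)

First apply '-12 months': 2050-04-02 → 2049-04-02.
2049-04-02 is a Friday; with Sunday=0 that is 5.

5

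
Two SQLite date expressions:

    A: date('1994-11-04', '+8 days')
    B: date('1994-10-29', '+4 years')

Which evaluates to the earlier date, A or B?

A

A = 1994-11-12.
B = 1998-10-29.
A is earlier.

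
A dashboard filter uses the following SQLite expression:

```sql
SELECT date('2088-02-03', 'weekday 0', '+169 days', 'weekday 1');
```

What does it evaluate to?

`weekday 0` advances to the next Sunday; 2088-02-03 is a Tuesday, so it moves forward to 2088-02-08.
Applying '+169 days' to 2088-02-08: counting 169 days forward gives 2088-07-26.
`weekday 1` advances to the next Monday; 2088-07-26 is already a Monday, so it stays at 2088-07-26.

2088-07-26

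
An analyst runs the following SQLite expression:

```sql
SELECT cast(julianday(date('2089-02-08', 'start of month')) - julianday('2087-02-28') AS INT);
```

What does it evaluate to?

704

`start of month` rewinds 2089-02-08 to 2089-02-01.
0 days remain in February 2087 after the 28th (28 − 28).
Full months from March 2087 through January 2089 contribute their day counts.
Then 1 day into February 2089.
Total: 0 + 31 + 30 + 31 + 30 + 31 + 31 + 30 + 31 + 30 + 31 + 31 + 29 + 31 + 30 + 31 + 30 + 31 + 31 + 30 + 31 + 30 + 31 + 31 + 1 = 704.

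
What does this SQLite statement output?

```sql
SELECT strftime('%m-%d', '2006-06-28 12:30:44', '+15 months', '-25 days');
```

09-03

First apply '+15 months', '-25 days': 2006-06-28 12:30:44 → 2007-09-03 12:30:44.
`%m-%d` extracts the month-day: 09-03.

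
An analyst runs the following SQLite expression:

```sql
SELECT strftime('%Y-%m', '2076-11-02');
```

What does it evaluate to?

`%Y-%m` extracts the year-month: 2076-11.

2076-11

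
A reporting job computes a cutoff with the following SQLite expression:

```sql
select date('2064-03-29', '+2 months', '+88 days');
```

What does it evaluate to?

Adding +2 months to 2064-03-29 gives 2064-05-29.
Applying '+88 days' to 2064-05-29: counting 88 days forward gives 2064-08-25.

2064-08-25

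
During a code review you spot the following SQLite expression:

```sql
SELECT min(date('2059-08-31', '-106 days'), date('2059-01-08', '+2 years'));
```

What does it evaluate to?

date('2059-08-31', '-106 days') → 2059-05-17.
date('2059-01-08', '+2 years') → 2061-01-08.
Earlier of the two is 2059-05-17.

2059-05-17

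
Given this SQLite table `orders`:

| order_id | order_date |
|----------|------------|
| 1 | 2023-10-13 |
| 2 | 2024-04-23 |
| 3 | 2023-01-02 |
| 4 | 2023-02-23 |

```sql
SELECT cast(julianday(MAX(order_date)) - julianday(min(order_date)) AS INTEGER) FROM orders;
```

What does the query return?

477

MIN = 2023-01-02, MAX = 2024-04-23.
29 days remain in January 2023 after the 2nd (31 − 2).
Full months from February 2023 through March 2024 contribute their day counts.
Then 23 days into April 2024.
Total: 29 + 28 + 31 + 30 + 31 + 30 + 31 + 31 + 30 + 31 + 30 + 31 + 31 + 29 + 31 + 23 = 477.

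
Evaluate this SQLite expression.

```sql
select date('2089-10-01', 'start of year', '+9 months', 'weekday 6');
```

2089-10-01

`start of year` rewinds 2089-10-01 to 2089-01-01.
Adding +9 months to 2089-01-01 gives 2089-10-01.
`weekday 6` advances to the next Saturday; 2089-10-01 is already a Saturday, so it stays at 2089-10-01.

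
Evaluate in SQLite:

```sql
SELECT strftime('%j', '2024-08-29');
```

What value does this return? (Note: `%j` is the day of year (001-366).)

242

Day-of-year for 2024-08-29: days since 2024-01-01 inclusive = 242, zero-padded to 242.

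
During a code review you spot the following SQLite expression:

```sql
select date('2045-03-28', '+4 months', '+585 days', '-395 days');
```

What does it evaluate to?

2046-02-03

Adding +4 months to 2045-03-28 gives 2045-07-28.
Applying '+585 days' to 2045-07-28: counting 585 days forward gives 2047-03-05.
Applying '-395 days' to 2047-03-05: counting 395 days back gives 2046-02-03.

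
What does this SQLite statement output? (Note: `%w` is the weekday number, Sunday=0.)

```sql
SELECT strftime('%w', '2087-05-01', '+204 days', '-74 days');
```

1

First apply '+204 days', '-74 days': 2087-05-01 → 2087-09-08.
2087-09-08 is a Monday; with Sunday=0 that is 1.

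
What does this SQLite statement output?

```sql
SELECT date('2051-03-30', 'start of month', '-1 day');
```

`start of month` rewinds 2051-03-30 to 2051-03-01.
Going back 1 day from 2051-03-01 reaches 2051-02-28 (last day of February, 28 days).

2051-02-28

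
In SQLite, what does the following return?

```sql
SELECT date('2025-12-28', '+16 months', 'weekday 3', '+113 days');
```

2027-08-19

Adding +16 months to 2025-12-28 gives 2027-04-28.
`weekday 3` advances to the next Wednesday; 2027-04-28 is already a Wednesday, so it stays at 2027-04-28.
Applying '+113 days' to 2027-04-28: counting 113 days forward gives 2027-08-19.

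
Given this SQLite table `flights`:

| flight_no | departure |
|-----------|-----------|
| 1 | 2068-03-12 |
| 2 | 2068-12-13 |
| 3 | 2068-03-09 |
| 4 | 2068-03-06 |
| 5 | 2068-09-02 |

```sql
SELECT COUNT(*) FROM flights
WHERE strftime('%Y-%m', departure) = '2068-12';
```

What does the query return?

Rows with year-month 2068-12: 2068-12-13 → 1.

1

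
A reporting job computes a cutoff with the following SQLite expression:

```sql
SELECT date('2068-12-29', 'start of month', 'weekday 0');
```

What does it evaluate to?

2068-12-02

`start of month` rewinds 2068-12-29 to 2068-12-01.
`weekday 0` advances to the next Sunday; 2068-12-01 is a Saturday, so it moves forward to 2068-12-02.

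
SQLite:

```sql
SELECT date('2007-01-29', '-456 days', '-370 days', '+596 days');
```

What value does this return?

Applying '-456 days' to 2007-01-29: counting 456 days back gives 2005-10-30.
Applying '-370 days' to 2005-10-30: counting 370 days back gives 2004-10-25.
Applying '+596 days' to 2004-10-25: counting 596 days forward gives 2006-06-13.

2006-06-13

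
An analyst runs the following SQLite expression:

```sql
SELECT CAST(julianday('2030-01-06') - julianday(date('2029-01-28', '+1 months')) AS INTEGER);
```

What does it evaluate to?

Adding +1 month to 2029-01-28 gives 2029-02-28.
0 days remain in February 2029 after the 28th (28 − 28).
Full months from March 2029 through December 2029 contribute their day counts.
Then 6 days into January 2030.
Total: 0 + 31 + 30 + 31 + 30 + 31 + 31 + 30 + 31 + 30 + 31 + 6 = 312.

312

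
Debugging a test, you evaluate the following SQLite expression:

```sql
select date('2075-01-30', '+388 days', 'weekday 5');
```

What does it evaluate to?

2076-02-28

Applying '+388 days' to 2075-01-30: counting 388 days forward gives 2076-02-22.
`weekday 5` advances to the next Friday; 2076-02-22 is a Saturday, so it moves forward to 2076-02-28.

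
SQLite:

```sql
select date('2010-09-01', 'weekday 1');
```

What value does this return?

`weekday 1` advances to the next Monday; 2010-09-01 is a Wednesday, so it moves forward to 2010-09-06.

2010-09-06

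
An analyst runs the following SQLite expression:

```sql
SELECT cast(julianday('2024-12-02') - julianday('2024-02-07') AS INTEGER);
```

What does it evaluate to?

22 days remain in February 2024 after the 7th (29 − 7).
Full months from March 2024 through November 2024 contribute their day counts.
Then 2 days into December 2024.
Total: 22 + 31 + 30 + 31 + 30 + 31 + 31 + 30 + 31 + 30 + 2 = 299.

299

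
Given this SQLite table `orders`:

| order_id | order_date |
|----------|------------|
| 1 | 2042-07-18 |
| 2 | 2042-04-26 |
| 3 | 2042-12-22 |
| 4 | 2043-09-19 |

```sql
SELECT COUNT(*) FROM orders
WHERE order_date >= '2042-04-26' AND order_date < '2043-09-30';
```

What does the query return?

Rows in [2042-04-26, 2043-09-30): 2042-07-18, 2042-04-26, 2042-12-22, 2043-09-19 → 4 rows.

4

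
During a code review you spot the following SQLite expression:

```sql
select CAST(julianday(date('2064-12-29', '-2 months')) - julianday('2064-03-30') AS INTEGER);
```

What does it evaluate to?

213

Adding -2 months to 2064-12-29 gives 2064-10-29.
1 day remains in March 2064 after the 30th (31 − 30).
Full months from April 2064 through September 2064 contribute their day counts.
Then 29 days into October 2064.
Total: 1 + 30 + 31 + 30 + 31 + 31 + 30 + 29 = 213.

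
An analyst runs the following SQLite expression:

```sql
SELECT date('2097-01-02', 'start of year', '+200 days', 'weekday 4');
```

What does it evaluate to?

2097-07-25

`start of year` rewinds 2097-01-02 to 2097-01-01.
Applying '+200 days' to 2097-01-01: counting 200 days forward gives 2097-07-20.
`weekday 4` advances to the next Thursday; 2097-07-20 is a Saturday, so it moves forward to 2097-07-25.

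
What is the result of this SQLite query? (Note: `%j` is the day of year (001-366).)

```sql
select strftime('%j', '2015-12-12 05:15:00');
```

346

Day-of-year for 2015-12-12: days since 2015-01-01 inclusive = 346, zero-padded to 346.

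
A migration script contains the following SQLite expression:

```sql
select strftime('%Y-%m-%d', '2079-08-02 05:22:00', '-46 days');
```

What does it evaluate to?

First apply '-46 days': 2079-08-02 05:22:00 → 2079-06-17 05:22:00.
`%Y-%m-%d` extracts the ISO date: 2079-06-17.

2079-06-17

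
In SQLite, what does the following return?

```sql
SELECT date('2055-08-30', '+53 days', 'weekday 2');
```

Applying '+53 days' to 2055-08-30: counting 53 days forward gives 2055-10-22.
`weekday 2` advances to the next Tuesday; 2055-10-22 is a Friday, so it moves forward to 2055-10-26.

2055-10-26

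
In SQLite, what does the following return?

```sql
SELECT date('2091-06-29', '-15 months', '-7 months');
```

2089-08-29

Adding -15 months to 2091-06-29 gives 2090-03-29.
Adding -7 months to 2090-03-29 gives 2089-08-29.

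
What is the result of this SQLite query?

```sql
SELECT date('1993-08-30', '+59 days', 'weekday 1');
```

1993-11-01

Applying '+59 days' to 1993-08-30: counting 59 days forward gives 1993-10-28.
`weekday 1` advances to the next Monday; 1993-10-28 is a Thursday, so it moves forward to 1993-11-01.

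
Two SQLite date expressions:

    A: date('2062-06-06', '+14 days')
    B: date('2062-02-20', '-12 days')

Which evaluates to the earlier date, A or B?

A = 2062-06-20.
B = 2062-02-08.
B is earlier.

B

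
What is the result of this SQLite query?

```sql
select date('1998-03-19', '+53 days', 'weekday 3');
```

1998-05-13

Applying '+53 days' to 1998-03-19: counting 53 days forward gives 1998-05-11.
`weekday 3` advances to the next Wednesday; 1998-05-11 is a Monday, so it moves forward to 1998-05-13.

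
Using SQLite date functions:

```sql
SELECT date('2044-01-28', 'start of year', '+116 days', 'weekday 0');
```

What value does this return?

2044-05-01

`start of year` rewinds 2044-01-28 to 2044-01-01.
Applying '+116 days' to 2044-01-01: counting 116 days forward gives 2044-04-26.
`weekday 0` advances to the next Sunday; 2044-04-26 is a Tuesday, so it moves forward to 2044-05-01.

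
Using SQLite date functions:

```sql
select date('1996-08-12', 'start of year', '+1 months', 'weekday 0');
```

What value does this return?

1996-02-04

`start of year` rewinds 1996-08-12 to 1996-01-01.
Adding +1 month to 1996-01-01 gives 1996-02-01.
`weekday 0` advances to the next Sunday; 1996-02-01 is a Thursday, so it moves forward to 1996-02-04.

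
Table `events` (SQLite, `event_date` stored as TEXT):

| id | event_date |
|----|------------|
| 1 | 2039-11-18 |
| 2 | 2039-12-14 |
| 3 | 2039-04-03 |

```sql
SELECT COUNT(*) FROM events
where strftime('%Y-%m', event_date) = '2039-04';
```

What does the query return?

Rows with year-month 2039-04: 2039-04-03 → 1.

1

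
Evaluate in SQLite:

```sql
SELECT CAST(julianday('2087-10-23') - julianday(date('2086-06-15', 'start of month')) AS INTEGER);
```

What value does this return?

`start of month` rewinds 2086-06-15 to 2086-06-01.
29 days remain in June 2086 after the 1st (30 − 1).
Full months from July 2086 through September 2087 contribute their day counts.
Then 23 days into October 2087.
Total: 29 + 31 + 31 + 30 + 31 + 30 + 31 + 31 + 28 + 31 + 30 + 31 + 30 + 31 + 31 + 30 + 23 = 509.

509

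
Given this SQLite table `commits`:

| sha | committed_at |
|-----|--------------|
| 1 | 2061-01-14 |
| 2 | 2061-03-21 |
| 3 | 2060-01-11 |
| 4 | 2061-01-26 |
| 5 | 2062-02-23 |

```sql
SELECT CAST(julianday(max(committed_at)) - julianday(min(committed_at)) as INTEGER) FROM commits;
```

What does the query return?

774

MIN = 2060-01-11, MAX = 2062-02-23.
20 days remain in January 2060 after the 11th (31 − 11).
Full months from February 2060 through January 2062 contribute their day counts.
Then 23 days into February 2062.
Total: 20 + 29 + 31 + 30 + 31 + 30 + 31 + 31 + 30 + 31 + 30 + 31 + 31 + 28 + 31 + 30 + 31 + 30 + 31 + 31 + 30 + 31 + 30 + 31 + 31 + 23 = 774.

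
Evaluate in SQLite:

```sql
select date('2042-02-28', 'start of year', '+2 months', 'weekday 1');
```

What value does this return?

`start of year` rewinds 2042-02-28 to 2042-01-01.
Adding +2 months to 2042-01-01 gives 2042-03-01.
`weekday 1` advances to the next Monday; 2042-03-01 is a Saturday, so it moves forward to 2042-03-03.

2042-03-03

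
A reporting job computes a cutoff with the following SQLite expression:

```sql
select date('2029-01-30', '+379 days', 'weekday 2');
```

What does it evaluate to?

Applying '+379 days' to 2029-01-30: counting 379 days forward gives 2030-02-13.
`weekday 2` advances to the next Tuesday; 2030-02-13 is a Wednesday, so it moves forward to 2030-02-19.

2030-02-19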